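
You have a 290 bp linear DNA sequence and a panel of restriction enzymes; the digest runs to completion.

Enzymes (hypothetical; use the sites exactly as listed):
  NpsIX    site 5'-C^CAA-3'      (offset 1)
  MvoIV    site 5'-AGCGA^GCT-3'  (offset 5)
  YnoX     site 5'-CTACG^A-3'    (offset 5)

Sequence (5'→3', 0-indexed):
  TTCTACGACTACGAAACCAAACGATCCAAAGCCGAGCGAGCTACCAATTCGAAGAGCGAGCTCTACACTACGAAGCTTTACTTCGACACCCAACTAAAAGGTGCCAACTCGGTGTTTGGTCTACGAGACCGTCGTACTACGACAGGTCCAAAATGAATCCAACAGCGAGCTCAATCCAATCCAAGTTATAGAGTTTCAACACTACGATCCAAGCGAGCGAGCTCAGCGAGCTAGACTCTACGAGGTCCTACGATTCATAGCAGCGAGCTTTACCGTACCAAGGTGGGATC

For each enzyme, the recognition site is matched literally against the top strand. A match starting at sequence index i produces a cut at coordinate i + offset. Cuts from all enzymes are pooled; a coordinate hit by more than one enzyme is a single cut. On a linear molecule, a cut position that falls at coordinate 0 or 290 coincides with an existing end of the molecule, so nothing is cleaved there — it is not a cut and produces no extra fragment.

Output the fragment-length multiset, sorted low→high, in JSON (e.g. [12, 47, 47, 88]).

[3,4,5,5,6,7,7,8,9,9,9,10,11,11,12,12,13,13,13,14,14,15,16,18,21,25]

Scan for sites:
  NpsIX (CCAA, off=1): starts [16, 25, 43, 89, 103, 147, 158, 175, 180, 208, 277] → cuts [17, 26, 44, 90, 104, 148, 159, 176, 181, 209, 278]
  MvoIV (AGCGAGCT, off=5): starts [34, 54, 163, 215, 224, 261] → cuts [39, 59, 168, 220, 229, 266]
  YnoX (CTACGA, off=5): starts [2, 8, 67, 120, 136, 201, 237, 247] → cuts [7, 13, 72, 125, 141, 206, 242, 252]

Pooled cuts: [7, 13, 17, 26, 39, 44, 59, 72, 90, 104, 125, 141, 148, 159, 168, 176, 181, 206, 209, 220, 229, 242, 252, 266, 278]

Fragment lengths:
  [0,7): 7 bp
  [7,13): 6 bp
  [13,17): 4 bp
  [17,26): 9 bp
  [26,39): 13 bp
  [39,44): 5 bp
  [44,59): 15 bp
  [59,72): 13 bp
  [72,90): 18 bp
  [90,104): 14 bp
  [104,125): 21 bp
  [125,141): 16 bp
  [141,148): 7 bp
  [148,159): 11 bp
  [159,168): 9 bp
  [168,176): 8 bp
  [176,181): 5 bp
  [181,206): 25 bp
  [206,209): 3 bp
  [209,220): 11 bp
  [220,229): 9 bp
  [229,242): 13 bp
  [242,252): 10 bp
  [252,266): 14 bp
  [266,278): 12 bp
  [278,290): 12 bp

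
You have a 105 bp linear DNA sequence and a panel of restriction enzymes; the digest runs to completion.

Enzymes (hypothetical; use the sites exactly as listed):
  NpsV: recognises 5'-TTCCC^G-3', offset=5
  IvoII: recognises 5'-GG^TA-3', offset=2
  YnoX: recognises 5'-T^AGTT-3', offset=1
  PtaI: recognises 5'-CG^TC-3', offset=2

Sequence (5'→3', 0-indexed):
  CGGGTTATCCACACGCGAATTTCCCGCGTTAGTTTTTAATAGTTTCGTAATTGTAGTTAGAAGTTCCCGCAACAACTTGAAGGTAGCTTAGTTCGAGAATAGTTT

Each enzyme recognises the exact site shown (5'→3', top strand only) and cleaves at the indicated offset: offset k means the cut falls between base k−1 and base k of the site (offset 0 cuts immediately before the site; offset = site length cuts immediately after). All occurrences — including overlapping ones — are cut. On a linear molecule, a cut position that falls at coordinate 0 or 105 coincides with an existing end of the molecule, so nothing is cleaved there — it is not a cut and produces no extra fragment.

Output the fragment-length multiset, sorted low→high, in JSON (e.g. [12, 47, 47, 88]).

Site scan:
  NpsV TTCCCG/5: at [20, 63] ⇒ [25, 68]
  IvoII GGTA/2: at [81] ⇒ [83]
  YnoX TAGTT/1: at [29, 39, 53, 88, 99] ⇒ [30, 40, 54, 89, 100]
  PtaI (CGTC, off=2): no sites

All cut coordinates (distinct, sorted): [25, 30, 40, 54, 68, 83, 89, 100]

Fragment lengths:
  [0,25): 25 bp
  [25,30): 5 bp
  [30,40): 10 bp
  [40,54): 14 bp
  [54,68): 14 bp
  [68,83): 15 bp
  [83,89): 6 bp
  [89,100): 11 bp
  [100,105): 5 bp

[5,5,6,10,11,14,14,15,25]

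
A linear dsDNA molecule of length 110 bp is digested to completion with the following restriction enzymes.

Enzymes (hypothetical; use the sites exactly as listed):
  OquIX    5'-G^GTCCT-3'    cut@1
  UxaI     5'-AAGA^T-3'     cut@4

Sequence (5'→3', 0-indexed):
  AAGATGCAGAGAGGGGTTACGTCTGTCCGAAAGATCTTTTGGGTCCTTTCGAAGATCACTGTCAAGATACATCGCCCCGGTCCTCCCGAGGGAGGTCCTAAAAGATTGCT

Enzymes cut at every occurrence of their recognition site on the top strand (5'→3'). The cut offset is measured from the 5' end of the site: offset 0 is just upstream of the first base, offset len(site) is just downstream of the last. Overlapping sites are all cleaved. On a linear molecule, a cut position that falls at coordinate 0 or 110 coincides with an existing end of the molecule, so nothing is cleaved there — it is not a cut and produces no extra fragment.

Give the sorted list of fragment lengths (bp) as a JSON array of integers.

[4,5,8,11,12,12,13,15,30]

Site scan:
  OquIX (GGTCCT, off=1): starts [41, 78, 93] → cuts [42, 79, 94]
  UxaI (AAGAT, off=4): starts [0, 30, 51, 63, 101] → cuts [4, 34, 55, 67, 105]

Pooled cuts: [4, 34, 42, 55, 67, 79, 94, 105]

Fragment lengths:
  [0,4): 4 bp
  [4,34): 30 bp
  [34,42): 8 bp
  [42,55): 13 bp
  [55,67): 12 bp
  [67,79): 12 bp
  [79,94): 15 bp
  [94,105): 11 bp
  [105,110): 5 bp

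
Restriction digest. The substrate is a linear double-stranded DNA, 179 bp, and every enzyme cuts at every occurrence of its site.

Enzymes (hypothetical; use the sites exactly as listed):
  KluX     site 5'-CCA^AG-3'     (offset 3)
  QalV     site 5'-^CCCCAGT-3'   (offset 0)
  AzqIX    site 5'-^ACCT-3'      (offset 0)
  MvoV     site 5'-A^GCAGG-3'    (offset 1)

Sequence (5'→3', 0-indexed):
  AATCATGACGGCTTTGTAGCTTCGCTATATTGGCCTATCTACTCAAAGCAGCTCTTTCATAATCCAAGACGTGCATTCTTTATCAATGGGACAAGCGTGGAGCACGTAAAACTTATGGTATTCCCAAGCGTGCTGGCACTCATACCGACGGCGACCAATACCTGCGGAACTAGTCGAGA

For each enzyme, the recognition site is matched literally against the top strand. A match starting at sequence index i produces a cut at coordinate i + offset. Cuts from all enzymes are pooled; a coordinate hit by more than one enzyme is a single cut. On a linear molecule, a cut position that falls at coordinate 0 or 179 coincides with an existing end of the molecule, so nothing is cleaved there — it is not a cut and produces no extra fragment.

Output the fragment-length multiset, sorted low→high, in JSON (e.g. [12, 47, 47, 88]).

[20,33,60,66]

Scan for sites:
  KluX CCAAG/3: at [63, 123] ⇒ [66, 126]
  QalV (CCCCAGT, off=0): no sites
  AzqIX ACCT/0: at [159] ⇒ [159]
  MvoV (AGCAGG, off=1): no sites

Pooled cuts: [66, 126, 159]

Fragments:
  [0,66): 66 bp
  [66,126): 60 bp
  [126,159): 33 bp
  [159,179): 20 bp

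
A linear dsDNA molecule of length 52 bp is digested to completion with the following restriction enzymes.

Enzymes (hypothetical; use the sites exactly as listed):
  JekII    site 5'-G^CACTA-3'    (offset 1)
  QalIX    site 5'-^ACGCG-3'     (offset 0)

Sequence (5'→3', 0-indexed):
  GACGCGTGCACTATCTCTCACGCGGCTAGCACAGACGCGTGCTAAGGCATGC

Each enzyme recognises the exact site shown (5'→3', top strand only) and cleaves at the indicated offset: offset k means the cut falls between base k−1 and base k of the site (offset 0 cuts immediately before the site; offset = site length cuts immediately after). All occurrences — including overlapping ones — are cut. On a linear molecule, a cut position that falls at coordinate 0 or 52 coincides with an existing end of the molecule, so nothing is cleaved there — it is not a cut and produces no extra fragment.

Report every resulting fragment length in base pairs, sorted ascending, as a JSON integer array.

Site scan:
  JekII (GCACTA, off=1): starts [7] → cuts [8]
  QalIX (ACGCG, off=0): starts [1, 19, 34] → cuts [1, 19, 34]

All cut coordinates (distinct, sorted): [1, 8, 19, 34]

Fragment lengths:
  [0,1): 1 bp
  [1,8): 7 bp
  [8,19): 11 bp
  [19,34): 15 bp
  [34,52): 18 bp

[1,7,11,15,18]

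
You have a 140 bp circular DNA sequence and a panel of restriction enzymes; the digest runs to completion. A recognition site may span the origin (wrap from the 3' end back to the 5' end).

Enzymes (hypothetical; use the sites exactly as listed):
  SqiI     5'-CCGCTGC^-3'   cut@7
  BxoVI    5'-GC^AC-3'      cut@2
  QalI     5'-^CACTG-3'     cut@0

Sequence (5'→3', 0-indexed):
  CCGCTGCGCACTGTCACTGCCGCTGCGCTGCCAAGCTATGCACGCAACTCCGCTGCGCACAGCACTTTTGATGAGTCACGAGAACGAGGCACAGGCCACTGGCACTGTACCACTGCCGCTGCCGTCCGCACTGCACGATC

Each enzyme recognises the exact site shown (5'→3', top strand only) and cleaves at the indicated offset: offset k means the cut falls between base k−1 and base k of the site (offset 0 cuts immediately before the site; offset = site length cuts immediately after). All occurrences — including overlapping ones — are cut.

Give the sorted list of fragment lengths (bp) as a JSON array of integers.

[1,1,1,1,2,5,5,5,6,6,6,7,12,12,13,15,15,27]

Scan for sites:
  SqiI (CCGCTGC, off=7): starts [0, 19, 49, 115] → cuts [7, 26, 56, 122]
  BxoVI (GCAC, off=2): starts [7, 39, 56, 61, 88, 101, 127, 132] → cuts [9, 41, 58, 63, 90, 103, 129, 134]
  QalI (CACTG, off=0): starts [8, 14, 96, 102, 110, 128] → cuts [8, 14, 96, 102, 110, 128]

Pooled cuts: [7, 8, 9, 14, 26, 41, 56, 58, 63, 90, 96, 102, 103, 110, 122, 128, 129, 134]

Fragment lengths:
  7→8: 1 bp
  8→9: 1 bp
  9→14: 5 bp
  14→26: 12 bp
  26→41: 15 bp
  41→56: 15 bp
  56→58: 2 bp
  58→63: 5 bp
  63→90: 27 bp
  90→96: 6 bp
  96→102: 6 bp
  102→103: 1 bp
  103→110: 7 bp
  110→122: 12 bp
  122→128: 6 bp
  128→129: 1 bp
  129→134: 5 bp
  134→7 (wrap): 140-134+7 = 13 bp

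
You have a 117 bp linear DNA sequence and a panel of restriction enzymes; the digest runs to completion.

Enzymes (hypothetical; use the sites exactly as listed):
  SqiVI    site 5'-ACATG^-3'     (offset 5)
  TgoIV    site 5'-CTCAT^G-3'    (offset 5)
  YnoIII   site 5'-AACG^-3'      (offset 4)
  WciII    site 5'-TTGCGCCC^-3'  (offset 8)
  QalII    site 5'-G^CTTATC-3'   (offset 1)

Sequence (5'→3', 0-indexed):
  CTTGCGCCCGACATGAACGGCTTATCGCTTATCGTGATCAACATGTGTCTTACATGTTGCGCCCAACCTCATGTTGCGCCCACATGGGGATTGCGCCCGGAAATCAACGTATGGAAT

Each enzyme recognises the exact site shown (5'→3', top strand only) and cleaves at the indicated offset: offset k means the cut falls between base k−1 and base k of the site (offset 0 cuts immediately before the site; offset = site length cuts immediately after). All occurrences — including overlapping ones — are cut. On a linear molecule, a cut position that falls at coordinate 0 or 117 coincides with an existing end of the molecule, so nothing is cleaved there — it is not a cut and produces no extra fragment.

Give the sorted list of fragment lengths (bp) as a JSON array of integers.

Site scan:
  SqiVI ACATG/5: at [10, 40, 51, 81] ⇒ [15, 45, 56, 86]
  TgoIV CTCATG/5: at [67] ⇒ [72]
  YnoIII AACG/4: at [15, 105] ⇒ [19, 109]
  WciII TTGCGCCC/8: at [1, 56, 73, 90] ⇒ [9, 64, 81, 98]
  QalII GCTTATC/1: at [19, 26] ⇒ [20, 27]

Pooled cuts: [9, 15, 19, 20, 27, 45, 56, 64, 72, 81, 86, 98, 109]

Fragment lengths:
  [0,9): 9 bp
  [9,15): 6 bp
  [15,19): 4 bp
  [19,20): 1 bp
  [20,27): 7 bp
  [27,45): 18 bp
  [45,56): 11 bp
  [56,64): 8 bp
  [64,72): 8 bp
  [72,81): 9 bp
  [81,86): 5 bp
  [86,98): 12 bp
  [98,109): 11 bp
  [109,117): 8 bp

[1,4,5,6,7,8,8,8,9,9,11,11,12,18]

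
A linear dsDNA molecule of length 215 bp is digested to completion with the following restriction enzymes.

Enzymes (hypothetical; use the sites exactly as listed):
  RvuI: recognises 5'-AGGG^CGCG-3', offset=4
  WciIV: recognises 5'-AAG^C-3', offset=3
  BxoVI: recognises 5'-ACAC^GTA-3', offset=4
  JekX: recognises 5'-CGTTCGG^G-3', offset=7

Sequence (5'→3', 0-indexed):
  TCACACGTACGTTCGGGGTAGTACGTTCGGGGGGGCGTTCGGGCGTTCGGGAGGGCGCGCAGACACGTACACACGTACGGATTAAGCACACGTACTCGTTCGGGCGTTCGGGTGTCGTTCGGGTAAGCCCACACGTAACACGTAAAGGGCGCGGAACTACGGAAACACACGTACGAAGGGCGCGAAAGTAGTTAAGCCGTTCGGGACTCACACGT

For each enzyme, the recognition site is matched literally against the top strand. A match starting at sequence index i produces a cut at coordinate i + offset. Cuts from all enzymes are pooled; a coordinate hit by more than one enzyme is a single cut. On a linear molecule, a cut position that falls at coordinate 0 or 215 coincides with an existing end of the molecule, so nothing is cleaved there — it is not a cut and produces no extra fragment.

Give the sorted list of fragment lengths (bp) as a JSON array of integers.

Scan for sites:
  RvuI (AGGGCGCG, off=4): starts [51, 145, 176] → cuts [55, 149, 180]
  WciIV (AAGC, off=3): starts [83, 124, 193] → cuts [86, 127, 196]
  BxoVI (ACACGTA, off=4): starts [2, 62, 70, 87, 130, 137, 166] → cuts [6, 66, 74, 91, 134, 141, 170]
  JekX (CGTTCGGG, off=7): starts [9, 23, 35, 43, 96, 104, 115, 197] → cuts [16, 30, 42, 50, 103, 111, 122, 204]

Pooled cuts: [6, 16, 30, 42, 50, 55, 66, 74, 86, 91, 103, 111, 122, 127, 134, 141, 149, 170, 180, 196, 204]

Fragments:
  [0,6): 6 bp
  [6,16): 10 bp
  [16,30): 14 bp
  [30,42): 12 bp
  [42,50): 8 bp
  [50,55): 5 bp
  [55,66): 11 bp
  [66,74): 8 bp
  [74,86): 12 bp
  [86,91): 5 bp
  [91,103): 12 bp
  [103,111): 8 bp
  [111,122): 11 bp
  [122,127): 5 bp
  [127,134): 7 bp
  [134,141): 7 bp
  [141,149): 8 bp
  [149,170): 21 bp
  [170,180): 10 bp
  [180,196): 16 bp
  [196,204): 8 bp
  [204,215): 11 bp

[5,5,5,6,7,7,8,8,8,8,8,10,10,11,11,11,12,12,12,14,16,21]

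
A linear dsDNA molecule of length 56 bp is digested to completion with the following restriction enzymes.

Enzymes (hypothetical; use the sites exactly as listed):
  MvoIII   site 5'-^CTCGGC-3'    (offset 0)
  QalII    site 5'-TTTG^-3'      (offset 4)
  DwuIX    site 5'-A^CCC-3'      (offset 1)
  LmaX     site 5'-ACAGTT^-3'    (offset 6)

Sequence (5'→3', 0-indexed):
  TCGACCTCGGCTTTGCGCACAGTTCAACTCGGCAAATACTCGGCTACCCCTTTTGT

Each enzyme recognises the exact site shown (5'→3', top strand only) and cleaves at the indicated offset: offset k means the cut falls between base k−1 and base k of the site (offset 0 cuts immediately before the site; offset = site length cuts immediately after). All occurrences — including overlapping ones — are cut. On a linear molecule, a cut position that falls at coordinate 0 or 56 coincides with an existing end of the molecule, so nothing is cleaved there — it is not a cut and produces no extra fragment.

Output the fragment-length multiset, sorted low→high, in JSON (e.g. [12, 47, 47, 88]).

Per-enzyme occurrences:
  MvoIII (CTCGGC, off=0): starts [5, 27, 38] → cuts [5, 27, 38]
  QalII (TTTG, off=4): starts [11, 51] → cuts [15, 55]
  DwuIX (ACCC, off=1): starts [45] → cuts [46]
  LmaX (ACAGTT, off=6): starts [18] → cuts [24]

Pooled cuts: [5, 15, 24, 27, 38, 46, 55]

Fragment lengths:
  [0,5): 5 bp
  [5,15): 10 bp
  [15,24): 9 bp
  [24,27): 3 bp
  [27,38): 11 bp
  [38,46): 8 bp
  [46,55): 9 bp
  [55,56): 1 bp

[1,3,5,8,9,9,10,11]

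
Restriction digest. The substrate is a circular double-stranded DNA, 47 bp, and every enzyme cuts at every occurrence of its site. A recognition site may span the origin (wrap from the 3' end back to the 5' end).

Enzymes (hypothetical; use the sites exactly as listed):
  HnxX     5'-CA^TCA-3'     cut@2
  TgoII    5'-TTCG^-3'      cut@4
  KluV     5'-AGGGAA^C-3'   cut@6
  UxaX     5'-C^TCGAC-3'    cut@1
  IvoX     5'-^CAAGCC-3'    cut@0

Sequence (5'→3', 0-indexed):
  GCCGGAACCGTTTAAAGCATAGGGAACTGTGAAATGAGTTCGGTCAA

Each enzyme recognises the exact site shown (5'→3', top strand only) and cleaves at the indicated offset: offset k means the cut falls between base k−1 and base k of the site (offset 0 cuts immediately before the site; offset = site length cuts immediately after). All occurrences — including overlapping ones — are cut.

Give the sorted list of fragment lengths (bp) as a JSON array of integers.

[2,16,29]

Per-enzyme occurrences:
  HnxX (CATCA, off=2): no sites
  TgoII (TTCG, off=4): starts [38] → cuts [42]
  KluV (AGGGAAC, off=6): starts [20] → cuts [26]
  UxaX (CTCGAC, off=1): no sites
  IvoX (CAAGCC, off=0): starts [44] → cuts [44]

Pooled cuts: [26, 42, 44]

Fragments:
  26→42: 16 bp
  42→44: 2 bp
  44→26 (wrap): 47-44+26 = 29 bp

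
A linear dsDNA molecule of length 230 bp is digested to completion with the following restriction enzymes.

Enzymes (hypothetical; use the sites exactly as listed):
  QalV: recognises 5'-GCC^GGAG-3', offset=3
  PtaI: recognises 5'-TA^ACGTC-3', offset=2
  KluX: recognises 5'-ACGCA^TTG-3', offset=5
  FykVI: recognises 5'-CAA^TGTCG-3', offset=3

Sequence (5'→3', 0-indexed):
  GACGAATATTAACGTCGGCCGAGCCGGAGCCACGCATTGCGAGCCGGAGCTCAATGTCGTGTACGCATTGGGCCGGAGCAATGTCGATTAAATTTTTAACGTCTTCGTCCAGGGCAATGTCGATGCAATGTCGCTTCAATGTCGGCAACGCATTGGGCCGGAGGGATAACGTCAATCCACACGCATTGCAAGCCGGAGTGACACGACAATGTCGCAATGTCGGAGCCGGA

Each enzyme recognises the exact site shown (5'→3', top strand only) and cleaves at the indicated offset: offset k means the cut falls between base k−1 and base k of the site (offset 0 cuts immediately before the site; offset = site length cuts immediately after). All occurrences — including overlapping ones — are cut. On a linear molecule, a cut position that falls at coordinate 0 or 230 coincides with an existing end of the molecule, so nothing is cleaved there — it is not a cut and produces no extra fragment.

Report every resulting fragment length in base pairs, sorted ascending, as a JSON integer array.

[7,7,7,8,9,9,9,9,11,11,11,11,13,13,13,14,15,17,17,19]

Scan for sites:
  QalV GCCGGAG/3: at [22, 42, 71, 156, 191] ⇒ [25, 45, 74, 159, 194]
  PtaI TAACGTC/2: at [9, 96, 166] ⇒ [11, 98, 168]
  KluX ACGCATTG/5: at [31, 62, 147, 180] ⇒ [36, 67, 152, 185]
  FykVI CAATGTCG/3: at [51, 78, 114, 125, 136, 206, 214] ⇒ [54, 81, 117, 128, 139, 209, 217]

Pooled cuts: [11, 25, 36, 45, 54, 67, 74, 81, 98, 117, 128, 139, 152, 159, 168, 185, 194, 209, 217]

Fragment lengths:
  [0,11): 11 bp
  [11,25): 14 bp
  [25,36): 11 bp
  [36,45): 9 bp
  [45,54): 9 bp
  [54,67): 13 bp
  [67,74): 7 bp
  [74,81): 7 bp
  [81,98): 17 bp
  [98,117): 19 bp
  [117,128): 11 bp
  [128,139): 11 bp
  [139,152): 13 bp
  [152,159): 7 bp
  [159,168): 9 bp
  [168,185): 17 bp
  [185,194): 9 bp
  [194,209): 15 bp
  [209,217): 8 bp
  [217,230): 13 bp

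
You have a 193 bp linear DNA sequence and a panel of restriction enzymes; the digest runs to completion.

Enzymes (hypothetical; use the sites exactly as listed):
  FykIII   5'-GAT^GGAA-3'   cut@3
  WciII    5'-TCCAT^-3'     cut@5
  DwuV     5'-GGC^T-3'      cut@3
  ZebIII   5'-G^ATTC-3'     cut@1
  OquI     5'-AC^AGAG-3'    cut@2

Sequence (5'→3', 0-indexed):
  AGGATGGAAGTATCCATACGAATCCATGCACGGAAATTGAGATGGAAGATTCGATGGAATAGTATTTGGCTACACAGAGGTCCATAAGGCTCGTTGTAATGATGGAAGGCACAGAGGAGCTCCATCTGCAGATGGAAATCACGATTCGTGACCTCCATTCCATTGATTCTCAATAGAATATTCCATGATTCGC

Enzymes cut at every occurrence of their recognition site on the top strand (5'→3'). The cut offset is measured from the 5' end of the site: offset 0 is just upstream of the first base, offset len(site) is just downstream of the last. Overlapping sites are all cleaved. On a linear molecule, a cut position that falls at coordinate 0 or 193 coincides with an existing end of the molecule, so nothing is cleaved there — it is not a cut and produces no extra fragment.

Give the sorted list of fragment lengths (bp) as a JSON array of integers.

Scan for sites:
  FykIII GATGGAA/3: at [2, 40, 52, 100, 130] ⇒ [5, 43, 55, 103, 133]
  WciII TCCAT/5: at [12, 22, 80, 120, 153, 158, 181] ⇒ [17, 27, 85, 125, 158, 163, 186]
  DwuV GGCT/3: at [67, 87] ⇒ [70, 90]
  ZebIII GATTC/1: at [47, 142, 164, 186] ⇒ [48, 143, 165, 187]
  OquI ACAGAG/2: at [73, 110] ⇒ [75, 112]

All cut coordinates (distinct, sorted): [5, 17, 27, 43, 48, 55, 70, 75, 85, 90, 103, 112, 125, 133, 143, 158, 163, 165, 186, 187]

Fragment lengths:
  [0,5): 5 bp
  [5,17): 12 bp
  [17,27): 10 bp
  [27,43): 16 bp
  [43,48): 5 bp
  [48,55): 7 bp
  [55,70): 15 bp
  [70,75): 5 bp
  [75,85): 10 bp
  [85,90): 5 bp
  [90,103): 13 bp
  [103,112): 9 bp
  [112,125): 13 bp
  [125,133): 8 bp
  [133,143): 10 bp
  [143,158): 15 bp
  [158,163): 5 bp
  [163,165): 2 bp
  [165,186): 21 bp
  [186,187): 1 bp
  [187,193): 6 bp

[1,2,5,5,5,5,5,6,7,8,9,10,10,10,12,13,13,15,15,16,21]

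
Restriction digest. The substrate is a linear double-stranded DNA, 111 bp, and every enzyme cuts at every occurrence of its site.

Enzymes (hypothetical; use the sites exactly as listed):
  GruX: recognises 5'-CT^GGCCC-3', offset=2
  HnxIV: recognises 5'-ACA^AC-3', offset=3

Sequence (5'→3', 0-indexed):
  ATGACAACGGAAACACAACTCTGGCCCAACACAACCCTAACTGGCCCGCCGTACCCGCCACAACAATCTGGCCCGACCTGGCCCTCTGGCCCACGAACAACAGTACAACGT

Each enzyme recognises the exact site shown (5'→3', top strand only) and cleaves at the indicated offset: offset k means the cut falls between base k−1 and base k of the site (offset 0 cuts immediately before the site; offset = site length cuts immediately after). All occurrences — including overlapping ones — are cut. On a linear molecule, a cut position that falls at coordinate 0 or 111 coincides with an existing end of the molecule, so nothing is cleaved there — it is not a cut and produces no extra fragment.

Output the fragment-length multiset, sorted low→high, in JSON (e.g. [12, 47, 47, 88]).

Site scan:
  GruX (CTGGCCC, off=2): starts [20, 40, 67, 77, 85] → cuts [22, 42, 69, 79, 87]
  HnxIV (ACAAC, off=3): starts [3, 14, 30, 59, 96, 104] → cuts [6, 17, 33, 62, 99, 107]

All cut coordinates (distinct, sorted): [6, 17, 22, 33, 42, 62, 69, 79, 87, 99, 107]

Fragments:
  [0,6): 6 bp
  [6,17): 11 bp
  [17,22): 5 bp
  [22,33): 11 bp
  [33,42): 9 bp
  [42,62): 20 bp
  [62,69): 7 bp
  [69,79): 10 bp
  [79,87): 8 bp
  [87,99): 12 bp
  [99,107): 8 bp
  [107,111): 4 bp

[4,5,6,7,8,8,9,10,11,11,12,20]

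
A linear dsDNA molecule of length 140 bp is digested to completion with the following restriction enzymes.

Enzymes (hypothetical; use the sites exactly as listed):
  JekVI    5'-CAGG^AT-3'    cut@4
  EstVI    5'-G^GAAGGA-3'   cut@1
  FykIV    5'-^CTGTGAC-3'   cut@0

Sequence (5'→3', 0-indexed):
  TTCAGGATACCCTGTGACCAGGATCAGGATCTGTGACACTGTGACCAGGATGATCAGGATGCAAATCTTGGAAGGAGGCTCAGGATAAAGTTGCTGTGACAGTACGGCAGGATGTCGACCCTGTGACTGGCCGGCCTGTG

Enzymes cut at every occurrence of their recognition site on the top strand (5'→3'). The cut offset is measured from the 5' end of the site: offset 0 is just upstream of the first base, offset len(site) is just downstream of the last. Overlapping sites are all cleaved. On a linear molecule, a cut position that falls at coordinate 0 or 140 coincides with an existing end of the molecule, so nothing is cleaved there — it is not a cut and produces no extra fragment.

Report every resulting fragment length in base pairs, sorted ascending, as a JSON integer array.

[2,5,6,6,8,9,9,9,11,11,12,14,18,20]

Per-enzyme occurrences:
  JekVI (CAGGAT, off=4): starts [2, 18, 24, 45, 54, 80, 107] → cuts [6, 22, 28, 49, 58, 84, 111]
  EstVI (GGAAGGA, off=1): starts [69] → cuts [70]
  FykIV (CTGTGAC, off=0): starts [11, 30, 38, 93, 120] → cuts [11, 30, 38, 93, 120]

All cut coordinates (distinct, sorted): [6, 11, 22, 28, 30, 38, 49, 58, 70, 84, 93, 111, 120]

Fragment lengths:
  [0,6): 6 bp
  [6,11): 5 bp
  [11,22): 11 bp
  [22,28): 6 bp
  [28,30): 2 bp
  [30,38): 8 bp
  [38,49): 11 bp
  [49,58): 9 bp
  [58,70): 12 bp
  [70,84): 14 bp
  [84,93): 9 bp
  [93,111): 18 bp
  [111,120): 9 bp
  [120,140): 20 bp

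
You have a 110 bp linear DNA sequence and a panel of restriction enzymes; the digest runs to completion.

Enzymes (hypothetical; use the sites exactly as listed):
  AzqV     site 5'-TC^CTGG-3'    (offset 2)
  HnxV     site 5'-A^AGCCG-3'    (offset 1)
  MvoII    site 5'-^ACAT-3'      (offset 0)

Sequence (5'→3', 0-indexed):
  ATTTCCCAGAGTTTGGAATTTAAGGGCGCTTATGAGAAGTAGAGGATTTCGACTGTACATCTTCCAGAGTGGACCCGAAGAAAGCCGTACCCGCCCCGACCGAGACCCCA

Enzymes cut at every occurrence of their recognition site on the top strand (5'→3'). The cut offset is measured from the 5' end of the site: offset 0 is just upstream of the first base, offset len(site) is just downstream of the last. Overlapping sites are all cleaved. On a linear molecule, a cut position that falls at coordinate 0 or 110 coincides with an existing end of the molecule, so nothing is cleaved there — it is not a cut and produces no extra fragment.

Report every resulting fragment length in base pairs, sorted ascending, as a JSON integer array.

[26,28,56]

Scan for sites:
  AzqV (TCCTGG, off=2): no sites
  HnxV (AAGCCG, off=1): starts [81] → cuts [82]
  MvoII (ACAT, off=0): starts [56] → cuts [56]

Pooled cuts: [56, 82]

Fragments:
  [0,56): 56 bp
  [56,82): 26 bp
  [82,110): 28 bp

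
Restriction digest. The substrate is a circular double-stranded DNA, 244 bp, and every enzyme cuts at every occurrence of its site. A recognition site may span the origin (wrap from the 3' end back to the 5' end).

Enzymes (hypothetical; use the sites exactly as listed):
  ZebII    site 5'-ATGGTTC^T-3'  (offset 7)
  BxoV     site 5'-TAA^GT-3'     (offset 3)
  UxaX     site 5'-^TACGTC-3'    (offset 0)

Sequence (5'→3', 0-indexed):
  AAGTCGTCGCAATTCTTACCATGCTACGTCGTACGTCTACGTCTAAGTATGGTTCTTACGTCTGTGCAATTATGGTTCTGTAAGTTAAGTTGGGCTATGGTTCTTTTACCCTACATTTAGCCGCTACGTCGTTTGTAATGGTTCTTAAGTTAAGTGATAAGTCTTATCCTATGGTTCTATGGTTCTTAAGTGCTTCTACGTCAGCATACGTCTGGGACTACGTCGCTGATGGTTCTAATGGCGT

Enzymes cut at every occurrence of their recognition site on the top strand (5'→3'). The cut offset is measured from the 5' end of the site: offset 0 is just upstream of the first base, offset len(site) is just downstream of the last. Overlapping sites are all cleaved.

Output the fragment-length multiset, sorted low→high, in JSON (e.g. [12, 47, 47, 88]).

Site scan:
  ZebII (ATGGTTCT, off=7): starts [48, 71, 96, 137, 170, 178, 228] → cuts [55, 78, 103, 144, 177, 185, 235]
  BxoV (TAAGT, off=3): starts [43, 80, 85, 145, 150, 157, 186, 243] → cuts [2, 46, 83, 88, 148, 153, 160, 189]
  UxaX (TACGTC, off=0): starts [24, 31, 37, 56, 124, 196, 206, 218] → cuts [24, 31, 37, 56, 124, 196, 206, 218]

All cut coordinates (distinct, sorted): [2, 24, 31, 37, 46, 55, 56, 78, 83, 88, 103, 124, 144, 148, 153, 160, 177, 185, 189, 196, 206, 218, 235]

Fragments:
  2→24: 22 bp
  24→31: 7 bp
  31→37: 6 bp
  37→46: 9 bp
  46→55: 9 bp
  55→56: 1 bp
  56→78: 22 bp
  78→83: 5 bp
  83→88: 5 bp
  88→103: 15 bp
  103→124: 21 bp
  124→144: 20 bp
  144→148: 4 bp
  148→153: 5 bp
  153→160: 7 bp
  160→177: 17 bp
  177→185: 8 bp
  185→189: 4 bp
  189→196: 7 bp
  196→206: 10 bp
  206→218: 12 bp
  218→235: 17 bp
  235→2 (wrap): 244-235+2 = 11 bp

[1,4,4,5,5,5,6,7,7,7,8,9,9,10,11,12,15,17,17,20,21,22,22]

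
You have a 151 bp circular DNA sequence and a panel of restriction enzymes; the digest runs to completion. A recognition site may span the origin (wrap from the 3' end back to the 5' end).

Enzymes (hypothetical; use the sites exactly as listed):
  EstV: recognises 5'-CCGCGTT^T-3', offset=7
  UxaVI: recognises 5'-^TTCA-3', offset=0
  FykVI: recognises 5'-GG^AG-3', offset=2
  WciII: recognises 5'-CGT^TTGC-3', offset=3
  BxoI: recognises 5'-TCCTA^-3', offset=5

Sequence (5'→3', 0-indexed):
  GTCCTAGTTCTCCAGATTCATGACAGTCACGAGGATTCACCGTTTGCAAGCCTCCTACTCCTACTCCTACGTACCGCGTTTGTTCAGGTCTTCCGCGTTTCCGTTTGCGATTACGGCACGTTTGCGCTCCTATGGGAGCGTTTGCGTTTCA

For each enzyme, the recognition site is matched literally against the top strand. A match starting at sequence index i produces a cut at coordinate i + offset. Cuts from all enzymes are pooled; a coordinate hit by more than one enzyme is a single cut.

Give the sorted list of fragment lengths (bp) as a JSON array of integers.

Site scan:
  EstV CCGCGTTT/7: at [73, 92] ⇒ [80, 99]
  UxaVI TTCA/0: at [16, 35, 82, 147] ⇒ [16, 35, 82, 147]
  FykVI GGAG/2: at [134] ⇒ [136]
  WciII CGTTTGC/3: at [40, 101, 118, 138] ⇒ [43, 104, 121, 141]
  BxoI TCCTA/5: at [1, 52, 58, 64, 127] ⇒ [6, 57, 63, 69, 132]

Pooled cuts: [6, 16, 35, 43, 57, 63, 69, 80, 82, 99, 104, 121, 132, 136, 141, 147]

Fragment lengths:
  6→16: 10 bp
  16→35: 19 bp
  35→43: 8 bp
  43→57: 14 bp
  57→63: 6 bp
  63→69: 6 bp
  69→80: 11 bp
  80→82: 2 bp
  82→99: 17 bp
  99→104: 5 bp
  104→121: 17 bp
  121→132: 11 bp
  132→136: 4 bp
  136→141: 5 bp
  141→147: 6 bp
  147→6 (wrap): 151-147+6 = 10 bp

[2,4,5,5,6,6,6,8,10,10,11,11,14,17,17,19]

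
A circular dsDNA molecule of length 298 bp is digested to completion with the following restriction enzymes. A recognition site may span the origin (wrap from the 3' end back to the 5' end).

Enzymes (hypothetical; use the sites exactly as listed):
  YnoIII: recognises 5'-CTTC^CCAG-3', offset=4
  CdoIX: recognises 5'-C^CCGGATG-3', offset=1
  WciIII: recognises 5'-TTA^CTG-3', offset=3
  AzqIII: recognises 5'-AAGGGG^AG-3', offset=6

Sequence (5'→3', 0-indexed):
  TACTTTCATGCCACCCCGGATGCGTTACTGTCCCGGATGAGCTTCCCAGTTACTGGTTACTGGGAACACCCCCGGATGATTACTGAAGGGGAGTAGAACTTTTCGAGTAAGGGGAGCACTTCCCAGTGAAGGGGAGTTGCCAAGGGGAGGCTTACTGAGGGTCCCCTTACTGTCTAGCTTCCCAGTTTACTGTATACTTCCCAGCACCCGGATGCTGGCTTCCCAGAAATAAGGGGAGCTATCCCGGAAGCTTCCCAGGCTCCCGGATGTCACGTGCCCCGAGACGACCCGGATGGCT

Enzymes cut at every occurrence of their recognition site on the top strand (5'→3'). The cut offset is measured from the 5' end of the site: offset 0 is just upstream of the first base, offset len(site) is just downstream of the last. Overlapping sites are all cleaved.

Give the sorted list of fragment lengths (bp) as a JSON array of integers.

[5,7,7,7,7,8,8,8,9,11,11,12,12,12,12,13,13,14,15,15,18,23,25,26]

Site scan:
  YnoIII CTTCCCAG/4: at [41, 118, 177, 196, 218, 250] ⇒ [45, 122, 181, 200, 222, 254]
  CdoIX CCCGGATG/1: at [14, 31, 70, 206, 261, 287] ⇒ [15, 32, 71, 207, 262, 288]
  WciIII TTACTG/3: at [24, 49, 56, 79, 151, 166, 186] ⇒ [27, 52, 59, 82, 154, 169, 189]
  AzqIII AAGGGGAG/6: at [85, 108, 128, 141, 230] ⇒ [91, 114, 134, 147, 236]

All cut coordinates (distinct, sorted): [15, 27, 32, 45, 52, 59, 71, 82, 91, 114, 122, 134, 147, 154, 169, 181, 189, 200, 207, 222, 236, 254, 262, 288]

Fragments:
  15→27: 12 bp
  27→32: 5 bp
  32→45: 13 bp
  45→52: 7 bp
  52→59: 7 bp
  59→71: 12 bp
  71→82: 11 bp
  82→91: 9 bp
  91→114: 23 bp
  114→122: 8 bp
  122→134: 12 bp
  134→147: 13 bp
  147→154: 7 bp
  154→169: 15 bp
  169→181: 12 bp
  181→189: 8 bp
  189→200: 11 bp
  200→207: 7 bp
  207→222: 15 bp
  222→236: 14 bp
  236→254: 18 bp
  254→262: 8 bp
  262→288: 26 bp
  288→15 (wrap): 298-288+15 = 25 bp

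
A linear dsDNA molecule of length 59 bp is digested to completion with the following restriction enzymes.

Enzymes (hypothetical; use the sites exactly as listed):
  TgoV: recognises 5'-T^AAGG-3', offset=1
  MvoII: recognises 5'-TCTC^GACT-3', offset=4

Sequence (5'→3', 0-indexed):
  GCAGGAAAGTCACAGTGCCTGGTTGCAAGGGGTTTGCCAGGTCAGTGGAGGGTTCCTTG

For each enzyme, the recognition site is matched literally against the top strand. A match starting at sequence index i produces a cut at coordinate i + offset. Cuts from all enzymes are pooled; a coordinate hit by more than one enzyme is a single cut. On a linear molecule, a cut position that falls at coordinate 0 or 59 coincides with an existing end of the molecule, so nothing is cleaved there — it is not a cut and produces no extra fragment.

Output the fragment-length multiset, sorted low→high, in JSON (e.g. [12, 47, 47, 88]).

[59]

Per-enzyme occurrences:
  TgoV (TAAGG, off=1): no sites
  MvoII (TCTCGACT, off=4): no sites

Pooled cuts: ∅

Fragments:
  no cuts → one linear fragment of 59 bp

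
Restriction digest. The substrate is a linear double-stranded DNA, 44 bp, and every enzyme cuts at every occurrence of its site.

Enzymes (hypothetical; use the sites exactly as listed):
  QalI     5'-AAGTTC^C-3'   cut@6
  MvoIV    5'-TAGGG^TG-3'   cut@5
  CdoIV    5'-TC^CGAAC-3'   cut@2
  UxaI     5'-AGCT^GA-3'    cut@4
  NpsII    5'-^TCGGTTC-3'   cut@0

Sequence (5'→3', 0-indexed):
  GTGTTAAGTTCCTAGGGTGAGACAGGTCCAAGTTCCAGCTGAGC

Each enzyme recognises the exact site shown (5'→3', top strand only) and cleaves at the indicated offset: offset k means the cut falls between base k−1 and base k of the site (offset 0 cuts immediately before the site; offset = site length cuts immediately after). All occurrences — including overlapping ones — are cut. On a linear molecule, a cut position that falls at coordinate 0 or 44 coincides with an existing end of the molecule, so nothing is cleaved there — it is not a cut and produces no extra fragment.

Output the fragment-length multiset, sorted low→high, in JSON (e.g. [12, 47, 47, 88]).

Site scan:
  QalI AAGTTCC/6: at [5, 29] ⇒ [11, 35]
  MvoIV TAGGGTG/5: at [12] ⇒ [17]
  CdoIV (TCCGAAC, off=2): no sites
  UxaI AGCTGA/4: at [36] ⇒ [40]
  NpsII (TCGGTTC, off=0): no sites

All cut coordinates (distinct, sorted): [11, 17, 35, 40]

Fragments:
  [0,11): 11 bp
  [11,17): 6 bp
  [17,35): 18 bp
  [35,40): 5 bp
  [40,44): 4 bp

[4,5,6,11,18]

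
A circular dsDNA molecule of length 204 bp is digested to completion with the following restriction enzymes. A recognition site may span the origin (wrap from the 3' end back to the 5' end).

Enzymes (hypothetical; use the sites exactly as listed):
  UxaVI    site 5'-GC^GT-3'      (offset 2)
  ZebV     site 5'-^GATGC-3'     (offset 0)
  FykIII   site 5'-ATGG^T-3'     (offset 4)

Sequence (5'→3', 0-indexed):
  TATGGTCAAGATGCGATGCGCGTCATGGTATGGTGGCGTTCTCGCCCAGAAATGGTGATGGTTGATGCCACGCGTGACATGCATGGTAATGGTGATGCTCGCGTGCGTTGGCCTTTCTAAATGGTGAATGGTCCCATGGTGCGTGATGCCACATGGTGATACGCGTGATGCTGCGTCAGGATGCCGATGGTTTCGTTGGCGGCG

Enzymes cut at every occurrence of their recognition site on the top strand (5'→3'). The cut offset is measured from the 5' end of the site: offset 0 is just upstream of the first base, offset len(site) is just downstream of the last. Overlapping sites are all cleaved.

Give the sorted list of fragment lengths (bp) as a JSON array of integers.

[1,2,2,2,3,4,4,4,5,5,5,6,6,6,7,7,7,8,8,8,9,10,11,12,13,13,18,18]

Scan for sites:
  UxaVI GCGT/2: at [19, 35, 71, 100, 104, 140, 162, 172, 201] ⇒ [21, 37, 73, 102, 106, 142, 164, 174, 203]
  ZebV GATGC/0: at [9, 14, 63, 93, 144, 166, 179] ⇒ [9, 14, 63, 93, 144, 166, 179]
  FykIII ATGGT/4: at [1, 24, 29, 51, 57, 82, 88, 120, 127, 135, 152, 186] ⇒ [5, 28, 33, 55, 61, 86, 92, 124, 131, 139, 156, 190]

Pooled cuts: [5, 9, 14, 21, 28, 33, 37, 55, 61, 63, 73, 86, 92, 93, 102, 106, 124, 131, 139, 142, 144, 156, 164, 166, 174, 179, 190, 203]

Fragments:
  5→9: 4 bp
  9→14: 5 bp
  14→21: 7 bp
  21→28: 7 bp
  28→33: 5 bp
  33→37: 4 bp
  37→55: 18 bp
  55→61: 6 bp
  61→63: 2 bp
  63→73: 10 bp
  73→86: 13 bp
  86→92: 6 bp
  92→93: 1 bp
  93→102: 9 bp
  102→106: 4 bp
  106→124: 18 bp
  124→131: 7 bp
  131→139: 8 bp
  139→142: 3 bp
  142→144: 2 bp
  144→156: 12 bp
  156→164: 8 bp
  164→166: 2 bp
  166→174: 8 bp
  174→179: 5 bp
  179→190: 11 bp
  190→203: 13 bp
  203→5 (wrap): 204-203+5 = 6 bp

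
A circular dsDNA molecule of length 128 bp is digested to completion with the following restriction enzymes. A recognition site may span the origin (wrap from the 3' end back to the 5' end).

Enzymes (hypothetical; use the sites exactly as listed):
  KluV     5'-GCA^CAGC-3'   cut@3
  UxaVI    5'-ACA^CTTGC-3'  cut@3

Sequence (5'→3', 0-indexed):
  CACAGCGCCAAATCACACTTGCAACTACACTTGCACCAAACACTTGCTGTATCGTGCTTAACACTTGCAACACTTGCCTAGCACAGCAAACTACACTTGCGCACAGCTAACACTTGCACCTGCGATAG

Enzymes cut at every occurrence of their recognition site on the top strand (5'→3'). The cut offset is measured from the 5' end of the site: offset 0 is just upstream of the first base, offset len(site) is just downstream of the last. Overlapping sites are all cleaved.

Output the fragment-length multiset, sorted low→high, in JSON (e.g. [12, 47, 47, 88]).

Per-enzyme occurrences:
  KluV (GCACAGC, off=3): starts [80, 100, 127] → cuts [2, 83, 103]
  UxaVI (ACACTTGC, off=3): starts [14, 26, 39, 60, 69, 92, 109] → cuts [17, 29, 42, 63, 72, 95, 112]

Pooled cuts: [2, 17, 29, 42, 63, 72, 83, 95, 103, 112]

Fragments:
  2→17: 15 bp
  17→29: 12 bp
  29→42: 13 bp
  42→63: 21 bp
  63→72: 9 bp
  72→83: 11 bp
  83→95: 12 bp
  95→103: 8 bp
  103→112: 9 bp
  112→2 (wrap): 128-112+2 = 18 bp

[8,9,9,11,12,12,13,15,18,21]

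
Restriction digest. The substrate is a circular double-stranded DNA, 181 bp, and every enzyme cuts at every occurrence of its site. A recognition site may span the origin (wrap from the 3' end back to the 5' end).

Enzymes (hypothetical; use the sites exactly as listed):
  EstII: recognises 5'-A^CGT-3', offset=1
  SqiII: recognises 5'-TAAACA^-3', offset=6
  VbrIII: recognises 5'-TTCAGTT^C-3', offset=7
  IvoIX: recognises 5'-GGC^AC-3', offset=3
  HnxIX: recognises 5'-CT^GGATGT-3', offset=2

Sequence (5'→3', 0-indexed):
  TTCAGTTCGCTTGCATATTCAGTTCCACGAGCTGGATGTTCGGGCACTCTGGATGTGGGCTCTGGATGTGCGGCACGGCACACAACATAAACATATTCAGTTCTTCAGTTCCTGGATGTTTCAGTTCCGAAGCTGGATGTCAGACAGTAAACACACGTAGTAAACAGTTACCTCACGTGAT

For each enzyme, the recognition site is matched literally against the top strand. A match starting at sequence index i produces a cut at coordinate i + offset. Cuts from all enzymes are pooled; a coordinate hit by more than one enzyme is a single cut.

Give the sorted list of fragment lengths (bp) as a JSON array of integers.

[2,3,5,5,8,8,9,9,9,11,11,12,13,13,13,14,17,19]

Site scan:
  EstII (ACGT, off=1): starts [154, 174] → cuts [155, 175]
  SqiII (TAAACA, off=6): starts [87, 147, 160] → cuts [93, 153, 166]
  VbrIII (TTCAGTTC, off=7): starts [0, 17, 95, 103, 119] → cuts [7, 24, 102, 110, 126]
  IvoIX (GGCAC, off=3): starts [42, 71, 76] → cuts [45, 74, 79]
  HnxIX (CTGGATGT, off=2): starts [31, 48, 61, 111, 132] → cuts [33, 50, 63, 113, 134]

All cut coordinates (distinct, sorted): [7, 24, 33, 45, 50, 63, 74, 79, 93, 102, 110, 113, 126, 134, 153, 155, 166, 175]

Fragment lengths:
  7→24: 17 bp
  24→33: 9 bp
  33→45: 12 bp
  45→50: 5 bp
  50→63: 13 bp
  63→74: 11 bp
  74→79: 5 bp
  79→93: 14 bp
  93→102: 9 bp
  102→110: 8 bp
  110→113: 3 bp
  113→126: 13 bp
  126→134: 8 bp
  134→153: 19 bp
  153→155: 2 bp
  155→166: 11 bp
  166→175: 9 bp
  175→7 (wrap): 181-175+7 = 13 bp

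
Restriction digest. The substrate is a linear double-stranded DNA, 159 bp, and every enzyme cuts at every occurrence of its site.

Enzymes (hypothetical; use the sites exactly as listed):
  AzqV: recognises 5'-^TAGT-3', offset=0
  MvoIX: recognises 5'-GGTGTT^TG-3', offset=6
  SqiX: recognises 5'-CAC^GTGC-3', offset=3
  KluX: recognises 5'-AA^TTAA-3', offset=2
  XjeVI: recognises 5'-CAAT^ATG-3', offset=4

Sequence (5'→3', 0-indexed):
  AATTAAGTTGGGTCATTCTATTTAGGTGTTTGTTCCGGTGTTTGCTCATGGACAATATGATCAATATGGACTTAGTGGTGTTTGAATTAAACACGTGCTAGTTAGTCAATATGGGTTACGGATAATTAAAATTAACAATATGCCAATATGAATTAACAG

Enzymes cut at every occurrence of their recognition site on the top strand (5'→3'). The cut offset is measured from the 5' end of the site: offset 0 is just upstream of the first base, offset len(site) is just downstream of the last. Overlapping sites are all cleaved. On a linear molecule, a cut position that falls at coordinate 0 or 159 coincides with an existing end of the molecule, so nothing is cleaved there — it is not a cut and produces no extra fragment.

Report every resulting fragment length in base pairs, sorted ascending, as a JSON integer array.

[2,4,4,4,5,6,7,7,8,8,8,8,9,10,12,14,15,28]

Scan for sites:
  AzqV (TAGT, off=0): starts [72, 98, 102] → cuts [72, 98, 102]
  MvoIX (GGTGTTTG, off=6): starts [24, 36, 76] → cuts [30, 42, 82]
  SqiX (CACGTGC, off=3): starts [91] → cuts [94]
  KluX (AATTAA, off=2): starts [0, 84, 123, 129, 150] → cuts [2, 86, 125, 131, 152]
  XjeVI (CAATATG, off=4): starts [52, 61, 106, 135, 143] → cuts [56, 65, 110, 139, 147]

All cut coordinates (distinct, sorted): [2, 30, 42, 56, 65, 72, 82, 86, 94, 98, 102, 110, 125, 131, 139, 147, 152]

Fragments:
  [0,2): 2 bp
  [2,30): 28 bp
  [30,42): 12 bp
  [42,56): 14 bp
  [56,65): 9 bp
  [65,72): 7 bp
  [72,82): 10 bp
  [82,86): 4 bp
  [86,94): 8 bp
  [94,98): 4 bp
  [98,102): 4 bp
  [102,110): 8 bp
  [110,125): 15 bp
  [125,131): 6 bp
  [131,139): 8 bp
  [139,147): 8 bp
  [147,152): 5 bp
  [152,159): 7 bp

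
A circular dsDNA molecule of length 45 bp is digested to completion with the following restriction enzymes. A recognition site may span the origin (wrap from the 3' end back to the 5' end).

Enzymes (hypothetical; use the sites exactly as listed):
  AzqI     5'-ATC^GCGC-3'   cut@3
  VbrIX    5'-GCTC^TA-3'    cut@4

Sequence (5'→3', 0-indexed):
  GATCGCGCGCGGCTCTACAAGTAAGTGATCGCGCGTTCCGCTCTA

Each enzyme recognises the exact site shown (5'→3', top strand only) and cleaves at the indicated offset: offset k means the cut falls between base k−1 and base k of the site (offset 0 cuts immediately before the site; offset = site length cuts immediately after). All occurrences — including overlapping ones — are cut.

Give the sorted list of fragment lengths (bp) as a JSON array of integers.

Per-enzyme occurrences:
  AzqI (ATCGCGC, off=3): starts [1, 27] → cuts [4, 30]
  VbrIX (GCTCTA, off=4): starts [11, 39] → cuts [15, 43]

Pooled cuts: [4, 15, 30, 43]

Fragment lengths:
  4→15: 11 bp
  15→30: 15 bp
  30→43: 13 bp
  43→4 (wrap): 45-43+4 = 6 bp

[6,11,13,15]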